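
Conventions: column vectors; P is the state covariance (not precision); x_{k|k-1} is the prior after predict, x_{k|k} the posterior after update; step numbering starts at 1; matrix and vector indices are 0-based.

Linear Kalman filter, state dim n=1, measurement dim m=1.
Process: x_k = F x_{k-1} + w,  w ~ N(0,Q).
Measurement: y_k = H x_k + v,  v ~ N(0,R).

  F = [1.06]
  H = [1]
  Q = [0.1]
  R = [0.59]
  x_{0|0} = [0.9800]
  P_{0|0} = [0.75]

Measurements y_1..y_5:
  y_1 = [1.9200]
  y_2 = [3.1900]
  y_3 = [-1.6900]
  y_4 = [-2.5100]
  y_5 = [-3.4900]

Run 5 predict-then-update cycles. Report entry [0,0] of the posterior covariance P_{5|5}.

P_post[0,0] = 0.2219

step 1: x^-=[1.0388]  P^-=[0.9427]  S=[1.5327]  K=[0.6151]  nu=[0.8812]  x^+=[1.5808]  P^+=[0.3629]
step 2: x^-=[1.6756]  P^-=[0.5077]  S=[1.0977]  K=[0.4625]  nu=[1.5144]  x^+=[2.3761]  P^+=[0.2729]
step 3: x^-=[2.5186]  P^-=[0.4066]  S=[0.9966]  K=[0.4080]  nu=[-4.2086]  x^+=[0.8015]  P^+=[0.2407]
step 4: x^-=[0.8496]  P^-=[0.3705]  S=[0.9605]  K=[0.3857]  nu=[-3.3596]  x^+=[-0.4463]  P^+=[0.2276]
step 5: x^-=[-0.4730]  P^-=[0.3557]  S=[0.9457]  K=[0.3761]  nu=[-3.0170]  x^+=[-1.6078]  P^+=[0.2219]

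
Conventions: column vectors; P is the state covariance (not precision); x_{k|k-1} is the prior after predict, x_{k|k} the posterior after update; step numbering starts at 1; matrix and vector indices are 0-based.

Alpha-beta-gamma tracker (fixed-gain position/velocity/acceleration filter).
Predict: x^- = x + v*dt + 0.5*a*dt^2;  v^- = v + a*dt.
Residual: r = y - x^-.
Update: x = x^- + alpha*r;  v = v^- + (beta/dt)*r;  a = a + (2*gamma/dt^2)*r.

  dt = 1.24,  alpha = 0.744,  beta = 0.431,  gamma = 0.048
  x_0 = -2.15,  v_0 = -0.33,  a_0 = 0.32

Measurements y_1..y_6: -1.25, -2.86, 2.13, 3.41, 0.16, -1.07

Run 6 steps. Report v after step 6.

step 1: x_pred=-2.3132  r=1.0632  x^+=-1.5222  v^+=0.4363  a^+=0.3864
step 2: x_pred=-0.6841  r=-2.1759  x^+=-2.3030  v^+=0.1591  a^+=0.2505
step 3: x_pred=-1.9130  r=4.0430  x^+=1.0950  v^+=1.8751  a^+=0.5030
step 4: x_pred=3.8067  r=-0.3967  x^+=3.5116  v^+=2.3608  a^+=0.4782
step 5: x_pred=6.8066  r=-6.6466  x^+=1.8615  v^+=0.6435  a^+=0.0632
step 6: x_pred=2.7081  r=-3.7781  x^+=-0.1028  v^+=-0.5913  a^+=-0.1727

v_post = -0.5913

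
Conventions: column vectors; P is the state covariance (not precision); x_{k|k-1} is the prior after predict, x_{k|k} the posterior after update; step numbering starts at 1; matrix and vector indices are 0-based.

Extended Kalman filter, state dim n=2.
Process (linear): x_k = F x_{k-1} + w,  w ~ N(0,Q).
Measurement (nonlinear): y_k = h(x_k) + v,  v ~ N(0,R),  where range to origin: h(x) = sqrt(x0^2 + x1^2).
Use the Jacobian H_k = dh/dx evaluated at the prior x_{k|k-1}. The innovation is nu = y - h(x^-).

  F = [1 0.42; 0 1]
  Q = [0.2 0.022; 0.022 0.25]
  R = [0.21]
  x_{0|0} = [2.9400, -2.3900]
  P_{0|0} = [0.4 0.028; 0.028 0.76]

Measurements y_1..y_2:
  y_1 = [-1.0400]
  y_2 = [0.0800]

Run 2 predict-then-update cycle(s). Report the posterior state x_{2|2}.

step 1: x^-=[1.9362, -2.3900]  P^-=[0.7576 0.3692; 0.3692 1.0100]  H_jac=[0.6295 -0.7770]  S=[0.7588]  K=[0.2504; -0.7280]  nu=[-4.1159]  x^+=[0.9056, 0.6062]  P^+=[0.7100 0.5075; 0.5075 0.6079]
step 2: x^-=[1.1602, 0.6062]  P^-=[1.4436 0.7848; 0.7848 0.8579]  H_jac=[0.8863 0.4631]  S=[2.1722]  K=[0.7563; 0.5031]  nu=[-1.2290]  x^+=[0.2307, -0.0122]  P^+=[0.2010 -0.0417; -0.0417 0.3080]

x_post = [0.2307, -0.0122]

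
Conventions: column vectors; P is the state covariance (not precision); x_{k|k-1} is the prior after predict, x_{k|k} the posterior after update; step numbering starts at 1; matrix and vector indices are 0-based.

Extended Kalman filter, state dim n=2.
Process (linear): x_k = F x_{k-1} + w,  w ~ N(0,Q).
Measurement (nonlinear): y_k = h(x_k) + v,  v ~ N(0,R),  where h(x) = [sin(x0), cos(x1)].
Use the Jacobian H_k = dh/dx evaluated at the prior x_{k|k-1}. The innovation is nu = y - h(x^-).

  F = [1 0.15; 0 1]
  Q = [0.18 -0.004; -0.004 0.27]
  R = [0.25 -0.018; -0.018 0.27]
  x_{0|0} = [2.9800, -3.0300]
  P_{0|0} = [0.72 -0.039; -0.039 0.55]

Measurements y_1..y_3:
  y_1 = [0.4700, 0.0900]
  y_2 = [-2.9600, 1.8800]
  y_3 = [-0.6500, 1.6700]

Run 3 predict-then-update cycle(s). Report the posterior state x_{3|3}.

x_post = [4.8190, -0.2150]

step 1: x^-=[2.5255, -3.0300]  P^-=[0.9007 0.0395; 0.0395 0.8200]  H_jac=[-0.8161 0.0000; 0.0000 0.1114]  S=[0.8499 -0.0216; -0.0216 0.2802]  K=[-0.8662 -0.0510; -0.0297 0.3236]  nu=[-0.1079, 1.0838]  x^+=[2.5636, -2.6760]  P^+=[0.2642 0.0162; 0.0162 0.7895]
step 2: x^-=[2.1622, -2.6760]  P^-=[0.4668 0.1307; 0.1307 1.0595]  H_jac=[-0.5575 0.0000; 0.0000 0.4489]  S=[0.3951 -0.0507; -0.0507 0.4835]  K=[-0.6519 0.0529; -0.0589 0.9775]  nu=[-3.7902, 2.7736]  x^+=[4.7800, 0.2585]  P^+=[0.2940 0.0580; 0.0580 0.5903]
step 3: x^-=[4.8188, 0.2585]  P^-=[0.5047 0.1425; 0.1425 0.8603]  H_jac=[0.1062 0.0000; 0.0000 -0.2556]  S=[0.2557 -0.0219; -0.0219 0.3262]  K=[0.2012 -0.0982; 0.0015 -0.6740]  nu=[0.3443, 0.7032]  x^+=[4.8190, -0.2150]  P^+=[0.4904 0.1179; 0.1179 0.7120]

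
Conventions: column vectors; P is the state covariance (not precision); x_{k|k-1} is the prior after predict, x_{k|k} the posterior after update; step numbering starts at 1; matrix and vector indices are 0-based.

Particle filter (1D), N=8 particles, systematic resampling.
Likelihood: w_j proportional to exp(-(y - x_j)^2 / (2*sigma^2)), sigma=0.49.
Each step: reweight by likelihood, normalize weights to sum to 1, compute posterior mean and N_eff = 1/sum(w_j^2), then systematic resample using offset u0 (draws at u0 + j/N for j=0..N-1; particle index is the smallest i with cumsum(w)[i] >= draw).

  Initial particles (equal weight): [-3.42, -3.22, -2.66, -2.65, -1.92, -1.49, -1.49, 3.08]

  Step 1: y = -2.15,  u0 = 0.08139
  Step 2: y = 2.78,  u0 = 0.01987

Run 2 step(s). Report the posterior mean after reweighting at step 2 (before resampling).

step 1: w=[0.0116, 0.0307, 0.1935, 0.1977, 0.2980, 0.1343, 0.1343, 0.0000]  mean=-2.1492  Neff=4.9392  idx=[2, 2, 3, 4, 4, 4, 5, 6]
step 2: w=[0.0000, 0.0000, 0.0000, 0.0002, 0.0002, 0.0002, 0.4998, 0.4998]  mean=-1.4902  Neff=2.0019  idx=[6, 6, 6, 6, 7, 7, 7, 7]

post_mean = -1.4902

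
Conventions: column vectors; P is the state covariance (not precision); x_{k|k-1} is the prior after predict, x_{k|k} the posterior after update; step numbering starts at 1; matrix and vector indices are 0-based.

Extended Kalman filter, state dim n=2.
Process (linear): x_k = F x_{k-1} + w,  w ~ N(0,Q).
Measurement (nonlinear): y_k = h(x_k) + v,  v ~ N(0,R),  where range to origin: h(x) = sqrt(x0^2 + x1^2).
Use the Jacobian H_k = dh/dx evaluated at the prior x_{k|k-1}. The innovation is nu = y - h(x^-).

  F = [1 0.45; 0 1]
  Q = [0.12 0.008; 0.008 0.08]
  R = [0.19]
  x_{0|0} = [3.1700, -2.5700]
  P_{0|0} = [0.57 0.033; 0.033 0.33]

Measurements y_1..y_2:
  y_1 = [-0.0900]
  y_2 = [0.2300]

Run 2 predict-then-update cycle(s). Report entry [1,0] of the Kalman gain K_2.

K[1,0] = -0.5361

step 1: x^-=[2.0135, -2.5700]  P^-=[0.7865 0.1895; 0.1895 0.4100]  H_jac=[0.6167 -0.7872]  S=[0.5592]  K=[0.6007; -0.3681]  nu=[-3.3548]  x^+=[-0.0016, -1.3349]  P^+=[0.5848 0.3132; 0.3132 0.3342]
step 2: x^-=[-0.6023, -1.3349]  P^-=[1.0543 0.4716; 0.4716 0.4142]  H_jac=[-0.4113 -0.9115]  S=[1.0660]  K=[-0.8099; -0.5361]  nu=[-1.2345]  x^+=[0.3976, -0.6731]  P^+=[0.3550 0.0087; 0.0087 0.1078]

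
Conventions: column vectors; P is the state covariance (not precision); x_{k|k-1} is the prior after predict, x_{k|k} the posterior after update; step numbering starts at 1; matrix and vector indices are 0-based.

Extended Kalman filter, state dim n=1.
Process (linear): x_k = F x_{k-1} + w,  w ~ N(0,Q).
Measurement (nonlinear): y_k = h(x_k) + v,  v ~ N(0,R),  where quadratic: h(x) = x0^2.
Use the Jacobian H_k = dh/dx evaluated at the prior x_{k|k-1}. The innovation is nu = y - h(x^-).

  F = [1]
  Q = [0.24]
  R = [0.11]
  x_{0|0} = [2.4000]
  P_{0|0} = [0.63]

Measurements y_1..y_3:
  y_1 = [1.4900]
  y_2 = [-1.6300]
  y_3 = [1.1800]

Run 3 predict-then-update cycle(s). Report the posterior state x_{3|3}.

step 1: x^-=[2.4000]  P^-=[0.8700]  H_jac=[4.8000]  S=[20.1548]  K=[0.2072]  nu=[-4.2700]  x^+=[1.5153]  P^+=[0.0047]
step 2: x^-=[1.5153]  P^-=[0.2447]  H_jac=[3.0305]  S=[2.3578]  K=[0.3146]  nu=[-3.9260]  x^+=[0.2802]  P^+=[0.0114]
step 3: x^-=[0.2802]  P^-=[0.2514]  H_jac=[0.5604]  S=[0.1890]  K=[0.7457]  nu=[1.1015]  x^+=[1.1015]  P^+=[0.1464]

x_post = [1.1015]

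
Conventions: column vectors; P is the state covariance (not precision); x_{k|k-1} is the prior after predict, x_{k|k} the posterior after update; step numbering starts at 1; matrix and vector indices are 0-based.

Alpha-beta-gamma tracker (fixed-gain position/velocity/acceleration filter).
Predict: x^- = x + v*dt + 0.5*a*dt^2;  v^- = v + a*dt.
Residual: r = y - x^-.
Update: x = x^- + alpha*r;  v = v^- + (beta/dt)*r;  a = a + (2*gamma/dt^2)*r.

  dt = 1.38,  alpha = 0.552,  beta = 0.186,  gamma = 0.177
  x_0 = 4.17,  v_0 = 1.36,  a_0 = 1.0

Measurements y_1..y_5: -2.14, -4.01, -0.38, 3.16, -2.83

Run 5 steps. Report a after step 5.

step 1: x_pred=6.9990  r=-9.1390  x^+=1.9543  v^+=1.5082  a^+=-0.6988
step 2: x_pred=3.3702  r=-7.3802  x^+=-0.7037  v^+=-0.4509  a^+=-2.0707
step 3: x_pred=-3.2975  r=2.9175  x^+=-1.6871  v^+=-2.9152  a^+=-1.5284
step 4: x_pred=-7.1653  r=10.3253  x^+=-1.4657  v^+=-3.6326  a^+=0.3910
step 5: x_pred=-6.1065  r=3.2765  x^+=-4.2979  v^+=-2.6515  a^+=1.0000

a_post = 1.0000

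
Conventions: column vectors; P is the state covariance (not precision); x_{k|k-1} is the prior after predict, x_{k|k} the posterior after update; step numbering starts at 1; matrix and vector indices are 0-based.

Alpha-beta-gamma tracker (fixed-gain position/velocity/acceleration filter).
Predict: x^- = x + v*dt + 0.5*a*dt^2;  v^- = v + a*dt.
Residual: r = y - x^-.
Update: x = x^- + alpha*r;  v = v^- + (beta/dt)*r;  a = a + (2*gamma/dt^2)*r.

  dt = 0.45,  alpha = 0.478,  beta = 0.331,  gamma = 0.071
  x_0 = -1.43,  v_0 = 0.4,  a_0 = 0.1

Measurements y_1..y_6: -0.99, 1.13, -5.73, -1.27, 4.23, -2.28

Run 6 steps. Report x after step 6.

step 1: x_pred=-1.2399  r=0.2499  x^+=-1.1204  v^+=0.6288  a^+=0.2752
step 2: x_pred=-0.8096  r=1.9396  x^+=0.1175  v^+=2.1793  a^+=1.6353
step 3: x_pred=1.2638  r=-6.9938  x^+=-2.0792  v^+=-2.2291  a^+=-3.2690
step 4: x_pred=-3.4133  r=2.1433  x^+=-2.3888  v^+=-2.1236  a^+=-1.7660
step 5: x_pred=-3.5232  r=7.7532  x^+=0.1828  v^+=2.7846  a^+=3.6708
step 6: x_pred=1.8076  r=-4.0876  x^+=-0.1463  v^+=1.4299  a^+=0.8045

x_post = -0.1463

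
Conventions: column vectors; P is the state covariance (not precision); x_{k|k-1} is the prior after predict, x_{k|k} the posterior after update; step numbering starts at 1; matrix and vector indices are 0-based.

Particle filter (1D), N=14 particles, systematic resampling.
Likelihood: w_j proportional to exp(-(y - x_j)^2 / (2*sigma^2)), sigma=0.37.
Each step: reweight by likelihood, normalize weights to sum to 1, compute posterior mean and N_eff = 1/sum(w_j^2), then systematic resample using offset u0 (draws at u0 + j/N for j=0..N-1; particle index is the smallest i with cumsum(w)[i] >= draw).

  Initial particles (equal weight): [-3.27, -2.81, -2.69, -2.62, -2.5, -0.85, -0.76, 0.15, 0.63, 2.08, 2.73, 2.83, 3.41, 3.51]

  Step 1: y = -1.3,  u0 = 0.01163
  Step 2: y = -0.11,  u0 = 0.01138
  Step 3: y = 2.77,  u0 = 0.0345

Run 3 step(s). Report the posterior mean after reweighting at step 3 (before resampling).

post_mean = -0.7702

step 1: w=[0.0000, 0.0003, 0.0010, 0.0021, 0.0063, 0.5747, 0.4151, 0.0006, 0.0000, 0.0000, 0.0000, 0.0000, 0.0000, 0.0000]  mean=-0.8286  Neff=1.9896  idx=[5, 5, 5, 5, 5, 5, 5, 5, 5, 6, 6, 6, 6, 6]
step 2: w=[0.0592, 0.0592, 0.0592, 0.0592, 0.0592, 0.0592, 0.0592, 0.0592, 0.0592, 0.0935, 0.0935, 0.0935, 0.0935, 0.0935]  mean=-0.8079  Neff=13.2969  idx=[0, 1, 2, 3, 5, 6, 7, 8, 9, 10, 11, 11, 12, 13]
step 3: w=[0.0141, 0.0141, 0.0141, 0.0141, 0.0141, 0.0141, 0.0141, 0.0141, 0.1479, 0.1479, 0.1479, 0.1479, 0.1479, 0.1479]  mean=-0.7702  Neff=7.5312  idx=[2, 7, 8, 8, 9, 9, 10, 10, 11, 11, 12, 12, 13, 13]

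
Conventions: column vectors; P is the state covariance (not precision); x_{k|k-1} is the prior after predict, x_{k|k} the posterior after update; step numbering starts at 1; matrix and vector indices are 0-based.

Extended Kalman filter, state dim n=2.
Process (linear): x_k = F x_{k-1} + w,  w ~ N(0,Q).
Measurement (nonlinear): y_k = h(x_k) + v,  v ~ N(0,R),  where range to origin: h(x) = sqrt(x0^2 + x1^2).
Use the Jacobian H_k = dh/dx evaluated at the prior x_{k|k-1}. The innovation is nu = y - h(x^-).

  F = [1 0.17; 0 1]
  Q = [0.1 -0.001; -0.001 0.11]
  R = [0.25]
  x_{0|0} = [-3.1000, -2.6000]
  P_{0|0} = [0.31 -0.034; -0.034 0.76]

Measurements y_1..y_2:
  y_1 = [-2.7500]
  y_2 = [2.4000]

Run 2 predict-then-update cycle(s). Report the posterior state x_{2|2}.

step 1: x^-=[-3.5420, -2.6000]  P^-=[0.4204 0.0942; 0.0942 0.8700]  H_jac=[-0.8061 -0.5917]  S=[0.9177]  K=[-0.4300; -0.6437]  nu=[-7.1438]  x^+=[-0.4699, 1.9987]  P^+=[0.2507 -0.1598; -0.1598 0.4897]
step 2: x^-=[-0.1301, 1.9987]  P^-=[0.3105 -0.0776; -0.0776 0.5997]  H_jac=[-0.0650 0.9979]  S=[0.8586]  K=[-0.1137; 0.7029]  nu=[0.3971]  x^+=[-0.1753, 2.2778]  P^+=[0.2994 -0.0090; -0.0090 0.1755]

x_post = [-0.1753, 2.2778]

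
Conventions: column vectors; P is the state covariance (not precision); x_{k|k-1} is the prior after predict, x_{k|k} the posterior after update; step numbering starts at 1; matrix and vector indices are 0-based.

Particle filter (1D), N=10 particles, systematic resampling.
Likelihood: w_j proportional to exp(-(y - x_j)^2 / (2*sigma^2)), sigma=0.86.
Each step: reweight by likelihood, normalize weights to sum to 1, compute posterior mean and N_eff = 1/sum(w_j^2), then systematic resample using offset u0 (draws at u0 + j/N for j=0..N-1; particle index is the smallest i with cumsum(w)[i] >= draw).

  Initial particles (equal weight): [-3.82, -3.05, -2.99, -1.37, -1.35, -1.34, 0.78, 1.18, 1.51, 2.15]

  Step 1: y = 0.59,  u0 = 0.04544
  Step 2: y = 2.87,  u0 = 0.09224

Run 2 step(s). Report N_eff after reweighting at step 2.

N_eff = 4.7746

step 1: w=[0.0000, 0.0000, 0.0001, 0.0270, 0.0285, 0.0292, 0.3539, 0.2866, 0.2046, 0.0700]  mean=0.9588  Neff=3.8974  idx=[4, 6, 6, 6, 7, 7, 7, 8, 8, 9]
step 2: w=[0.0000, 0.0279, 0.0279, 0.0279, 0.0776, 0.0776, 0.0776, 0.1532, 0.1532, 0.3769]  mean=1.6132  Neff=4.7746  idx=[4, 5, 6, 7, 8, 8, 9, 9, 9, 9]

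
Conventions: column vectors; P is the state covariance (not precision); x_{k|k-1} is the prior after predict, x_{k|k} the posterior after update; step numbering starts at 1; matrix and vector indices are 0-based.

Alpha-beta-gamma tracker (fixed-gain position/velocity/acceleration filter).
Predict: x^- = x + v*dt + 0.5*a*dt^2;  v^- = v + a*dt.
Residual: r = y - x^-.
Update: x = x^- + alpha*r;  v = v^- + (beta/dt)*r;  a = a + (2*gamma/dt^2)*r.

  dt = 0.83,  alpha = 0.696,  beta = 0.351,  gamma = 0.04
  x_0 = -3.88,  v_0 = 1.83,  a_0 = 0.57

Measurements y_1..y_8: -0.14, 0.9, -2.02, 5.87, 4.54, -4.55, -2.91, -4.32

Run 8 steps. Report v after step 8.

v_post = -3.4454

step 1: x_pred=-2.1648  r=2.0248  x^+=-0.7555  v^+=3.1594  a^+=0.8051
step 2: x_pred=2.1441  r=-1.2441  x^+=1.2782  v^+=3.3015  a^+=0.6607
step 3: x_pred=4.2460  r=-6.2660  x^+=-0.1151  v^+=1.2000  a^+=-0.0670
step 4: x_pred=0.8578  r=5.0122  x^+=4.3463  v^+=3.2640  a^+=0.5151
step 5: x_pred=7.2328  r=-2.6928  x^+=5.3586  v^+=2.5527  a^+=0.2023
step 6: x_pred=7.5471  r=-12.0971  x^+=-0.8725  v^+=-2.3951  a^+=-1.2025
step 7: x_pred=-3.2746  r=0.3646  x^+=-3.0208  v^+=-3.2389  a^+=-1.1601
step 8: x_pred=-6.1087  r=1.7887  x^+=-4.8638  v^+=-3.4454  a^+=-0.9524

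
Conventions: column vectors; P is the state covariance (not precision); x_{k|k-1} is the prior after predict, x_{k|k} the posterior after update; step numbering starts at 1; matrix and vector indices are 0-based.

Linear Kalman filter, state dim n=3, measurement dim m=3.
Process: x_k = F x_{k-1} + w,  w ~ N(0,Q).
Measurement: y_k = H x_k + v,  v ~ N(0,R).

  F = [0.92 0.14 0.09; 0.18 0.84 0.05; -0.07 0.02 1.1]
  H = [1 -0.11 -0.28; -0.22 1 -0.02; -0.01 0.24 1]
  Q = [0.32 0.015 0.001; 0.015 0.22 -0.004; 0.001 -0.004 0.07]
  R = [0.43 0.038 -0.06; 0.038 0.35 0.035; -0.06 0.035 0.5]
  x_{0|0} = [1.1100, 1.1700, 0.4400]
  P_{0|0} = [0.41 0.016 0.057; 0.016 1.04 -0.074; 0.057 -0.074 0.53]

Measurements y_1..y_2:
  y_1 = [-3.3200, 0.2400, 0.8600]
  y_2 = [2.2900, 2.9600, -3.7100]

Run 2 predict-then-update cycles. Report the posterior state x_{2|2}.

x_post = [0.2767, 1.5819, -1.5224]

step 1: x^-=[1.2246, 1.2046, 0.4297]  P^-=[0.7034 0.2178 0.0759; 0.2178 0.9681 -0.0208; 0.0759 -0.0208 0.7016]  S=[1.1084 0.0127 -0.1567; 0.0127 1.2581 0.2038; -0.1567 0.2038 1.2449]  K=[0.6181 0.0147 0.1727; 0.1064 0.7204 0.0637; -0.0234 -0.1344 0.5780]  nu=[-4.2918, -0.6866, 0.1534]  x^+=[-1.4116, 0.2630, 0.7112]  P^+=[0.2748 0.0957 0.0296; 0.0957 0.2791 -0.0154; 0.0296 -0.0154 0.2897]
step 2: x^-=[-1.1978, 0.0024, 0.8863]  P^-=[0.5895 0.1716 0.0409; 0.1716 0.4548 -0.0006; 0.0409 -0.0006 0.4165]  S=[0.9970 0.0382 -0.1120; 0.0382 0.7584 0.1167; -0.1120 0.1167 0.9408]  K=[0.5776 0.0020 0.1495; 0.1083 0.5352 0.0600; -0.0217 -0.0920 0.4509]  nu=[3.7363, 2.7118, -4.6089]  x^+=[0.2767, 1.5819, -1.5224]  P^+=[0.2551 0.0845 0.0225; 0.0845 0.2120 -0.0078; 0.0225 -0.0078 0.2256]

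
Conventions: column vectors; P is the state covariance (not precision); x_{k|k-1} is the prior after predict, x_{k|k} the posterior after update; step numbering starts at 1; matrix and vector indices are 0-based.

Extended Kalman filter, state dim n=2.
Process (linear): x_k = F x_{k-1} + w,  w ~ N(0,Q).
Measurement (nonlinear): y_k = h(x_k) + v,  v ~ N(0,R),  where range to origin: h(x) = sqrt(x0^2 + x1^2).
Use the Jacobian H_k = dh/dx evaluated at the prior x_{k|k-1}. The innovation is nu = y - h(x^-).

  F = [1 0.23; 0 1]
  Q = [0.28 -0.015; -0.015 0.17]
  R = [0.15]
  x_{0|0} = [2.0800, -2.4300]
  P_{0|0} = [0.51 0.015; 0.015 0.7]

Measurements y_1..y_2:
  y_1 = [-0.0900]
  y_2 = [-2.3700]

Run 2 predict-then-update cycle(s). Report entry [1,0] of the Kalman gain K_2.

K[1,0] = 0.2120

step 1: x^-=[1.5211, -2.4300]  P^-=[0.8339 0.1610; 0.1610 0.8700]  H_jac=[0.5306 -0.8476]  S=[0.8650]  K=[0.3538; -0.7537]  nu=[-2.9568]  x^+=[0.4751, -0.2013]  P^+=[0.7257 0.3917; 0.3917 0.3785]
step 2: x^-=[0.4288, -0.2013]  P^-=[1.2059 0.4637; 0.4637 0.5485]  H_jac=[0.9052 -0.4249]  S=[0.8804]  K=[1.0160; 0.2120]  nu=[-2.8437]  x^+=[-2.4605, -0.8042]  P^+=[0.2970 0.2741; 0.2741 0.5090]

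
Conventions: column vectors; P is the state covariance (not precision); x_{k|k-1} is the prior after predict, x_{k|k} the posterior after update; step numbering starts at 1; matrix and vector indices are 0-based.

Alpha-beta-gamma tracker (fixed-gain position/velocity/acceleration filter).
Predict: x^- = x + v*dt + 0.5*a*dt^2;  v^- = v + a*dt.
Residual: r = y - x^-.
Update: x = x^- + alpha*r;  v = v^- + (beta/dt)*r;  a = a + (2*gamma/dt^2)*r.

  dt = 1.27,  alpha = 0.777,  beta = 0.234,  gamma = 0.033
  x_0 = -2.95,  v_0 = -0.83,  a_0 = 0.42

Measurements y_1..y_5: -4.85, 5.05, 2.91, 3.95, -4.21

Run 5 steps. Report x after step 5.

x_post = -1.4188

step 1: x_pred=-3.6654  r=-1.1846  x^+=-4.5858  v^+=-0.5149  a^+=0.3715
step 2: x_pred=-4.9401  r=9.9901  x^+=2.8222  v^+=1.7977  a^+=0.7803
step 3: x_pred=5.7345  r=-2.8245  x^+=3.5399  v^+=2.2682  a^+=0.6647
step 4: x_pred=6.9566  r=-3.0066  x^+=4.6205  v^+=2.5585  a^+=0.5417
step 5: x_pred=8.3066  r=-12.5166  x^+=-1.4188  v^+=0.9403  a^+=0.0295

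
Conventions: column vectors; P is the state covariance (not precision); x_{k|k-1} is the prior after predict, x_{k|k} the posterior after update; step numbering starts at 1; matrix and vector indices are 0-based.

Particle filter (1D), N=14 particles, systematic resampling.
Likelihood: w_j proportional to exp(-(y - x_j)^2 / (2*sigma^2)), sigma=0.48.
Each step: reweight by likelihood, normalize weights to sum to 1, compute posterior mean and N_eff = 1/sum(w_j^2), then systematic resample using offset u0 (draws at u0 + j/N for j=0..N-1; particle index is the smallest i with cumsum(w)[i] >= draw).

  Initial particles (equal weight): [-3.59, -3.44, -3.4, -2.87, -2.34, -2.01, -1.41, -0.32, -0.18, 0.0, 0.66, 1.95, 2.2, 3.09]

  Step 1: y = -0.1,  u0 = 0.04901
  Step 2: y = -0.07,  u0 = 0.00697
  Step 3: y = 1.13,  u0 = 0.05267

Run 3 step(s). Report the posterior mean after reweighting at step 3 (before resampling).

step 1: w=[0.0000, 0.0000, 0.0000, 0.0000, 0.0000, 0.0001, 0.0076, 0.2835, 0.3106, 0.3082, 0.0899, 0.0000, 0.0000, 0.0000]  mean=-0.0982  Neff=3.5716  idx=[7, 7, 7, 7, 8, 8, 8, 8, 9, 9, 9, 9, 9, 10]
step 2: w=[0.0690, 0.0690, 0.0690, 0.0690, 0.0770, 0.0770, 0.0770, 0.0770, 0.0782, 0.0782, 0.0782, 0.0782, 0.0782, 0.0249]  mean=-0.1274  Neff=13.5183  idx=[0, 1, 2, 3, 4, 5, 6, 6, 7, 8, 9, 10, 11, 12]
step 3: w=[0.0219, 0.0219, 0.0219, 0.0219, 0.0508, 0.0508, 0.0508, 0.0508, 0.0508, 0.1317, 0.1317, 0.1317, 0.1317, 0.1317]  mean=-0.0738  Neff=9.8517  idx=[2, 4, 6, 7, 8, 9, 10, 10, 11, 11, 12, 12, 13, 13]

post_mean = -0.0738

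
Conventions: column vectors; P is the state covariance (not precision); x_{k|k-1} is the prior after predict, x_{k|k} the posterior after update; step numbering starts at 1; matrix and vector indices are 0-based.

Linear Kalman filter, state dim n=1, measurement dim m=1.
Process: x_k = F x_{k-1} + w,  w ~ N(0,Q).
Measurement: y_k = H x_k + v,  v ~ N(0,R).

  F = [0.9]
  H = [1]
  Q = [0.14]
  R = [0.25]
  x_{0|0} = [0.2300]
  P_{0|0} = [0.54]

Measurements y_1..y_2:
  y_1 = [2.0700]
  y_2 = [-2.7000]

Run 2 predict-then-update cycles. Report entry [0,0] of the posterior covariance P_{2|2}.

step 1: x^-=[0.2070]  P^-=[0.5774]  S=[0.8274]  K=[0.6978]  nu=[1.8630]  x^+=[1.5071]  P^+=[0.1745]
step 2: x^-=[1.3564]  P^-=[0.2813]  S=[0.5313]  K=[0.5295]  nu=[-4.0564]  x^+=[-0.7913]  P^+=[0.1324]

P_post[0,0] = 0.1324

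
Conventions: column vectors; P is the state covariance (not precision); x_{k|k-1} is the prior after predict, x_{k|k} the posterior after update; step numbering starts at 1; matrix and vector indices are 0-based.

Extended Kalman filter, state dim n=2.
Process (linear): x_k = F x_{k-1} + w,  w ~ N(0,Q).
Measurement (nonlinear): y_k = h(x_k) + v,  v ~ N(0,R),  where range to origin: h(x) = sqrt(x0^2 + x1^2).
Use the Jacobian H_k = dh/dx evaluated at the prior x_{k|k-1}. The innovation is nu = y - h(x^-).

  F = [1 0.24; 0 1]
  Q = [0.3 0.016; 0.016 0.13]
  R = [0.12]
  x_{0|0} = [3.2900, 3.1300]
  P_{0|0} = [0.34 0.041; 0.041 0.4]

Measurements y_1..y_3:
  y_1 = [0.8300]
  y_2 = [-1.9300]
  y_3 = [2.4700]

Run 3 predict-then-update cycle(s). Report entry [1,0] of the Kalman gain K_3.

K[1,0] = -0.1791

step 1: x^-=[4.0412, 3.1300]  P^-=[0.6827 0.1530; 0.1530 0.5300]  H_jac=[0.7906 0.6123]  S=[0.8936]  K=[0.7089; 0.4985]  nu=[-4.2816]  x^+=[1.0061, 0.9954]  P^+=[0.2337 -0.1628; -0.1628 0.3079]
step 2: x^-=[1.2450, 0.9954]  P^-=[0.4733 -0.0729; -0.0729 0.4379]  H_jac=[0.7810 0.6245]  S=[0.5084]  K=[0.6376; 0.4259]  nu=[-3.5240]  x^+=[-1.0019, -0.5055]  P^+=[0.2666 -0.2110; -0.2110 0.3457]
step 3: x^-=[-1.1232, -0.5055]  P^-=[0.4853 -0.1120; -0.1120 0.4757]  H_jac=[-0.9119 -0.4104]  S=[0.5198]  K=[-0.7629; -0.1791]  nu=[1.2383]  x^+=[-2.0679, -0.7272]  P^+=[0.1827 -0.1830; -0.1830 0.4590]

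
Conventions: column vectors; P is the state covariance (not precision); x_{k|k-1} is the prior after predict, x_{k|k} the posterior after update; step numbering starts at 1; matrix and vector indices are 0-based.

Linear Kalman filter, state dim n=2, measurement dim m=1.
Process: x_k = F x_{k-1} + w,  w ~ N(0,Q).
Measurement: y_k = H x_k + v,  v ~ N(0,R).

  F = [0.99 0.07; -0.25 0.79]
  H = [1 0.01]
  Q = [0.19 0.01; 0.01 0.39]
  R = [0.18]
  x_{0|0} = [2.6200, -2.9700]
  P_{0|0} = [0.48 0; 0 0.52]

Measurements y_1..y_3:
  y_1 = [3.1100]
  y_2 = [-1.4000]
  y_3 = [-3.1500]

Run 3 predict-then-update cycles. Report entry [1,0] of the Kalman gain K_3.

K[1,0] = 0.0693

step 1: x^-=[2.3859, -3.0013]  P^-=[0.6630 -0.0800; -0.0800 0.7445]  S=[0.8415]  K=[0.7870; -0.0863]  nu=[0.7541]  x^+=[2.9794, -3.0664]  P^+=[0.1419 -0.0229; -0.0229 0.7383]
step 2: x^-=[2.7349, -3.1673]  P^-=[0.3295 -0.0018; -0.0018 0.8687]  S=[0.5095]  K=[0.6466; 0.0135]  nu=[-4.1032]  x^+=[0.0817, -3.2227]  P^+=[0.1165 -0.0063; -0.0063 0.8686]
step 3: x^-=[-0.1447, -2.5663]  P^-=[0.3075 0.0244; 0.0244 0.9418]  S=[0.4881]  K=[0.6305; 0.0693]  nu=[-2.9796]  x^+=[-2.0235, -2.7729]  P^+=[0.1135 0.0031; 0.0031 0.9395]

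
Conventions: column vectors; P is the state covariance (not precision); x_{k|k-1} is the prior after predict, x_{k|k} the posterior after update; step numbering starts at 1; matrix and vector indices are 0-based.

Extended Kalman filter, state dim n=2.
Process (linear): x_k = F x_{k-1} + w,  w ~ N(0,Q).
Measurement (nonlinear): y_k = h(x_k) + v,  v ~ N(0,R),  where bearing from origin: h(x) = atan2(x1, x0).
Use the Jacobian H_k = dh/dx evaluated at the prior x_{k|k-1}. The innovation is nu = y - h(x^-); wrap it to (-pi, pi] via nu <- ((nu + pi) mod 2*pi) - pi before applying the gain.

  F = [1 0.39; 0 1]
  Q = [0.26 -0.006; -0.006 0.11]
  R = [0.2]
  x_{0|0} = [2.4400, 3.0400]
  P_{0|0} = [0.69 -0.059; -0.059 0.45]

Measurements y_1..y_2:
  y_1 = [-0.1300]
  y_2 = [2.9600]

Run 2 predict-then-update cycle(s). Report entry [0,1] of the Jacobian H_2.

H_jac[0,1] = 0.1512

step 1: x^-=[3.6256, 3.0400]  P^-=[0.9724 0.1105; 0.1105 0.5600]  H_jac=[-0.1358 0.1620]  S=[0.2278]  K=[-0.5012; 0.3323]  nu=[-0.8278]  x^+=[4.0405, 2.7649]  P^+=[0.9152 0.1484; 0.1484 0.5348]
step 2: x^-=[5.1188, 2.7649]  P^-=[1.3723 0.3510; 0.3510 0.6448]  H_jac=[-0.0817 0.1512]  S=[0.2152]  K=[-0.2742; 0.3199]  nu=[2.4648]  x^+=[4.4430, 3.5533]  P^+=[1.3562 0.3699; 0.3699 0.6228]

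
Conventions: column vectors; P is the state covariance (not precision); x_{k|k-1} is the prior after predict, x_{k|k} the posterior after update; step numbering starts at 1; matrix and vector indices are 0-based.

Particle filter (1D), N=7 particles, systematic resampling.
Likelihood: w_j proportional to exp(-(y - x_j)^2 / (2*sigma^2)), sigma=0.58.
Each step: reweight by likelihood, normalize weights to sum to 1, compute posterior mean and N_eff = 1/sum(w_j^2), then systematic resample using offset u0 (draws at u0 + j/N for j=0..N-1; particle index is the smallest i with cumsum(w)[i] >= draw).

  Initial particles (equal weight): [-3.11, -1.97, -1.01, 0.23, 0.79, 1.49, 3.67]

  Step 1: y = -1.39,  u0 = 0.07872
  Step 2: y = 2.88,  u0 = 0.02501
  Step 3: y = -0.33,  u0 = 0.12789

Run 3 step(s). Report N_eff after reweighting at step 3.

N_eff = 7.0000

step 1: w=[0.0085, 0.4192, 0.5577, 0.0140, 0.0006, 0.0000, 0.0000]  mean=-1.4119  Neff=2.0532  idx=[1, 1, 1, 2, 2, 2, 2]
step 2: w=[0.0000, 0.0000, 0.0000, 0.2500, 0.2500, 0.2500, 0.2500]  mean=-1.0100  Neff=4.0000  idx=[3, 3, 4, 4, 5, 5, 6]
step 3: w=[0.1429, 0.1429, 0.1429, 0.1429, 0.1429, 0.1429, 0.1429]  mean=-1.0100  Neff=7.0000  idx=[0, 1, 2, 3, 4, 5, 6]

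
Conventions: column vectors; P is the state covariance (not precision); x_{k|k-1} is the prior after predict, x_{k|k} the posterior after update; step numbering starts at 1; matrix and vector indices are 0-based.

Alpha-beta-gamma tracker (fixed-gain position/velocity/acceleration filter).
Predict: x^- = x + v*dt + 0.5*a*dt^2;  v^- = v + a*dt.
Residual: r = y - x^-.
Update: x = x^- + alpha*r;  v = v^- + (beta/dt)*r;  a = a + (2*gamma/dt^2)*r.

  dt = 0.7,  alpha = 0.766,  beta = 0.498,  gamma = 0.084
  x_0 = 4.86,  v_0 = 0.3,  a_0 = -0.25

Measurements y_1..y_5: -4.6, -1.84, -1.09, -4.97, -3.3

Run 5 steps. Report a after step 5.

a_post = 1.0752

step 1: x_pred=5.0088  r=-9.6088  x^+=-2.3516  v^+=-6.7109  a^+=-3.5444
step 2: x_pred=-7.9176  r=6.0776  x^+=-3.2622  v^+=-4.8683  a^+=-1.4607
step 3: x_pred=-7.0278  r=5.9378  x^+=-2.4794  v^+=-1.6664  a^+=0.5751
step 4: x_pred=-3.5050  r=-1.4650  x^+=-4.6272  v^+=-2.3060  a^+=0.0729
step 5: x_pred=-6.2236  r=2.9236  x^+=-3.9841  v^+=-0.1751  a^+=1.0752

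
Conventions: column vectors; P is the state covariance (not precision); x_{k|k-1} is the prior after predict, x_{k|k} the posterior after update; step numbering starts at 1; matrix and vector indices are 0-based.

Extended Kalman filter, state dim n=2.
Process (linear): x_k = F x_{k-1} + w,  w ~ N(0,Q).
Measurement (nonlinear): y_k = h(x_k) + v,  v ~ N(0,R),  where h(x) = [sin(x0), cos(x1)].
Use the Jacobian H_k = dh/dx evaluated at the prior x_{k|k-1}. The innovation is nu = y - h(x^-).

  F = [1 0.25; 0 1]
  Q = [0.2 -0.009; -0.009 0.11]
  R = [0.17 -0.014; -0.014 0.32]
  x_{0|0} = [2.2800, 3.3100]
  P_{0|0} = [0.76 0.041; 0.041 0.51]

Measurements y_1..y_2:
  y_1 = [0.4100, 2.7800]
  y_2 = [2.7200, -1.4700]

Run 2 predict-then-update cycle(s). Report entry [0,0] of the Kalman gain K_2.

K[0,0] = -0.7286

step 1: x^-=[3.1075, 3.3100]  P^-=[1.0124 0.1595; 0.1595 0.6200]  H_jac=[-0.9994 0.0000; 0.0000 0.1676]  S=[1.1812 -0.0407; -0.0407 0.3374]  K=[-0.8574 -0.0242; -0.1249 0.2929]  nu=[0.3759, 3.7659]  x^+=[2.6939, 4.3661]  P^+=[0.1455 0.0253; 0.0253 0.5697]
step 2: x^-=[3.7854, 4.3661]  P^-=[0.3938 0.1588; 0.1588 0.6797]  H_jac=[-0.7998 0.0000; 0.0000 0.9407]  S=[0.4219 -0.1334; -0.1334 0.9214]  K=[-0.7286 0.0566; -0.0854 0.6815]  nu=[3.3203, -1.1306]  x^+=[1.3023, 3.3120]  P^+=[0.1559 0.0301; 0.0301 0.2331]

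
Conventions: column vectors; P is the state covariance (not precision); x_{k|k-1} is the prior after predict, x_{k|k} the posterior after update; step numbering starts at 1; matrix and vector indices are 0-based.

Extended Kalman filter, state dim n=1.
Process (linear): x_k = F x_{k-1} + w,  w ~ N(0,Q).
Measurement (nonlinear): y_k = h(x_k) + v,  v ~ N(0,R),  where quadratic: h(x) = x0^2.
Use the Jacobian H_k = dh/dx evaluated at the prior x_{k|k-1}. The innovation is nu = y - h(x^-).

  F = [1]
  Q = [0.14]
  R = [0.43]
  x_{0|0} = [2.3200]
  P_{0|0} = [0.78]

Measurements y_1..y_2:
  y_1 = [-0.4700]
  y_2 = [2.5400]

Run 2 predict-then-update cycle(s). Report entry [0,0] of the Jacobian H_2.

H_jac[0,0] = 2.1710

step 1: x^-=[2.3200]  P^-=[0.9200]  H_jac=[4.6400]  S=[20.2372]  K=[0.2109]  nu=[-5.8524]  x^+=[1.0855]  P^+=[0.0195]
step 2: x^-=[1.0855]  P^-=[0.1595]  H_jac=[2.1710]  S=[1.1820]  K=[0.2930]  nu=[1.3617]  x^+=[1.4845]  P^+=[0.0580]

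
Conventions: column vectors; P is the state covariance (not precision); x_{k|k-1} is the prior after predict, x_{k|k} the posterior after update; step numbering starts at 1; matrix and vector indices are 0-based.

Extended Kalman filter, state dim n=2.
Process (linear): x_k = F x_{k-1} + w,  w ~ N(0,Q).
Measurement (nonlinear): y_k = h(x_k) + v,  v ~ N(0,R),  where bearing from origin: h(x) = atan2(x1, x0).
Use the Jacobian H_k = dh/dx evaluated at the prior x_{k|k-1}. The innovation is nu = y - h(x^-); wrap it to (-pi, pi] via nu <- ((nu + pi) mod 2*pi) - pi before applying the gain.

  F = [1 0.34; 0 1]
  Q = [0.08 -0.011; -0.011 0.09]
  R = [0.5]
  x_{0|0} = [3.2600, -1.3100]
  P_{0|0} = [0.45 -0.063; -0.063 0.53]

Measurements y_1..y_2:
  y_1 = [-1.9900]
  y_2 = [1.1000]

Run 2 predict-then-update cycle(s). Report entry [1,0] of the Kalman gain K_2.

K[1,0] = 0.3787

step 1: x^-=[2.8146, -1.3100]  P^-=[0.5484 0.1062; 0.1062 0.6200]  H_jac=[0.1359 0.2920]  S=[0.5714]  K=[0.1847; 0.3421]  nu=[-1.5544]  x^+=[2.5275, -1.8418]  P^+=[0.5289 0.0701; 0.0701 0.5531]
step 2: x^-=[1.9013, -1.8418]  P^-=[0.7205 0.2471; 0.2471 0.6431]  H_jac=[0.2628 0.2713]  S=[0.6324]  K=[0.4055; 0.3787]  nu=[1.8695]  x^+=[2.6594, -1.1338]  P^+=[0.6165 0.1500; 0.1500 0.5524]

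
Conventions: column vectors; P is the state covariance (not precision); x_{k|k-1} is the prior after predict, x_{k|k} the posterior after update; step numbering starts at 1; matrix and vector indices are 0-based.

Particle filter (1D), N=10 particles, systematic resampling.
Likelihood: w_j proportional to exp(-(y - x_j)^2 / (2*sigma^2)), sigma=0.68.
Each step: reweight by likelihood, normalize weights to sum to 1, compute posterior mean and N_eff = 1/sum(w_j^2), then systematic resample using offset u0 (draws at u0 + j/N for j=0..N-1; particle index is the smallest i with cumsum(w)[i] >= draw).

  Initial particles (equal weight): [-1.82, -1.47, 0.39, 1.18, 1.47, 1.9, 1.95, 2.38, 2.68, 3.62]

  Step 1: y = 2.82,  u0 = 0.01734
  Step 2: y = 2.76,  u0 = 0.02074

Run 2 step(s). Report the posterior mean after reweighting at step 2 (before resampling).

post_mean = 2.5030

step 1: w=[0.0000, 0.0000, 0.0005, 0.0164, 0.0419, 0.1203, 0.1326, 0.2437, 0.2942, 0.1504]  mean=2.4812  Neff=4.9346  idx=[4, 5, 6, 7, 7, 7, 8, 8, 8, 9]
step 2: w=[0.0233, 0.0633, 0.0693, 0.1205, 0.1205, 0.1205, 0.1398, 0.1398, 0.1398, 0.0633]  mean=2.5030  Neff=8.6549  idx=[0, 2, 3, 4, 5, 6, 6, 7, 8, 8]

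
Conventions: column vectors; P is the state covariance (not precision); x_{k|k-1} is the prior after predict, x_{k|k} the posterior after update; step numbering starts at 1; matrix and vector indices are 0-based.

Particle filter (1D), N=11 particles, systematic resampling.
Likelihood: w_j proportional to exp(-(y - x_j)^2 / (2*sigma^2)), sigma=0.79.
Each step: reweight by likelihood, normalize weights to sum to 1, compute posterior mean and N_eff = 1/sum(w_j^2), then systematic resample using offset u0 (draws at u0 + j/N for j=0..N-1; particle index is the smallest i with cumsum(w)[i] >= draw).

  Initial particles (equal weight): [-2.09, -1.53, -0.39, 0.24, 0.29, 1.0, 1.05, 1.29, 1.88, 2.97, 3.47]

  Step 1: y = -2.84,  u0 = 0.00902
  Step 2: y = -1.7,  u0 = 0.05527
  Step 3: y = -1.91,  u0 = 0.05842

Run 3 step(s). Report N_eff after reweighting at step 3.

N_eff = 10.9832

step 1: w=[0.7087, 0.2812, 0.0091, 0.0006, 0.0004, 0.0000, 0.0000, 0.0000, 0.0000, 0.0000, 0.0000]  mean=-1.9147  Neff=1.7200  idx=[0, 0, 0, 0, 0, 0, 0, 0, 1, 1, 1]
step 2: w=[0.0884, 0.0884, 0.0884, 0.0884, 0.0884, 0.0884, 0.0884, 0.0884, 0.0976, 0.0976, 0.0976]  mean=-1.9261  Neff=10.9778  idx=[0, 1, 2, 3, 4, 5, 6, 7, 8, 9, 10]
step 3: w=[0.0931, 0.0931, 0.0931, 0.0931, 0.0931, 0.0931, 0.0931, 0.0931, 0.0851, 0.0851, 0.0851]  mean=-1.9470  Neff=10.9832  idx=[0, 1, 2, 3, 4, 5, 6, 7, 8, 9, 10]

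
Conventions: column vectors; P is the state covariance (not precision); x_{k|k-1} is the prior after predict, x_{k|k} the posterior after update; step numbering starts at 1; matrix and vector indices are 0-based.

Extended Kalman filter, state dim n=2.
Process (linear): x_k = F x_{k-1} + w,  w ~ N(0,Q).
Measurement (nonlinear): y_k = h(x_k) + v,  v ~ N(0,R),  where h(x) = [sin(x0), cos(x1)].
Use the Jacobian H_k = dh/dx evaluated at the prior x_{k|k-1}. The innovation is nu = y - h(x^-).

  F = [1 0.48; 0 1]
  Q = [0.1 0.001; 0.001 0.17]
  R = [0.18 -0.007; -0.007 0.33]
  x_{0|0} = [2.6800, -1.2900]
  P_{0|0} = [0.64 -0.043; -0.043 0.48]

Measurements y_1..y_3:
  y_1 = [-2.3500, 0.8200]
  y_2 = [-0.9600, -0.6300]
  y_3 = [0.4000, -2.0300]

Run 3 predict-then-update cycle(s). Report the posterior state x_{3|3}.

step 1: x^-=[2.0608, -1.2900]  P^-=[0.8093 0.1884; 0.1884 0.6500]  H_jac=[-0.4706 0.0000; 0.0000 0.9608]  S=[0.3593 -0.0922; -0.0922 0.9301]  K=[-1.0366 0.0919; -0.0764 0.6639]  nu=[-3.2323, 0.5429]  x^+=[5.4614, -0.6825]  P^+=[0.3978 0.0391; 0.0391 0.2286]
step 2: x^-=[5.1338, -0.6825]  P^-=[0.5880 0.1498; 0.1498 0.3986]  H_jac=[0.4090 0.0000; 0.0000 0.6308]  S=[0.2784 0.0317; 0.0317 0.4886]  K=[0.8483 0.1385; 0.1628 0.5040]  nu=[-0.0475, -1.4060]  x^+=[4.8988, -1.3989]  P^+=[0.3709 0.0630; 0.0630 0.2619]
step 3: x^-=[4.2274, -1.3989]  P^-=[0.5918 0.1897; 0.1897 0.4319]  H_jac=[-0.4662 0.0000; 0.0000 0.9853]  S=[0.3086 -0.0942; -0.0942 0.7493]  K=[-0.8504 0.1426; -0.1179 0.5531]  nu=[1.2847, -2.2010]  x^+=[2.8209, -2.7678]  P^+=[0.3305 0.0538; 0.0538 0.1861]

x_post = [2.8209, -2.7678]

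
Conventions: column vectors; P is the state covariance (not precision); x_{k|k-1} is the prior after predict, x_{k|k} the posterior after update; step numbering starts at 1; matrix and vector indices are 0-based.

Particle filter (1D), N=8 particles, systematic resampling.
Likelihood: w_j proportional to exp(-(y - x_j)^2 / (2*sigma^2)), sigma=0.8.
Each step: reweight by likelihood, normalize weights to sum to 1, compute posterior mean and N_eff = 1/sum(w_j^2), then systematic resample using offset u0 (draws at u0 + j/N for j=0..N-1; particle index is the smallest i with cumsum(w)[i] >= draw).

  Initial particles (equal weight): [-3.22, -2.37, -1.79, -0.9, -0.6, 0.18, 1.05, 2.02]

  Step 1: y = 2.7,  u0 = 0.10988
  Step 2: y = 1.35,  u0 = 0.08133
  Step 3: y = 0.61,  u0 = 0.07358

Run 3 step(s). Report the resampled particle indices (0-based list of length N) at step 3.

step 1: w=[0.0000, 0.0000, 0.0000, 0.0000, 0.0002, 0.0085, 0.1448, 0.8464]  mean=1.8631  Neff=1.3560  idx=[6, 7, 7, 7, 7, 7, 7, 7]
step 2: w=[0.1590, 0.1201, 0.1201, 0.1201, 0.1201, 0.1201, 0.1201, 0.1201]  mean=1.8657  Neff=7.9162  idx=[0, 1, 2, 3, 4, 5, 6, 7]
step 3: w=[0.3673, 0.0904, 0.0904, 0.0904, 0.0904, 0.0904, 0.0904, 0.0904]  mean=1.6638  Neff=5.2062  idx=[0, 0, 0, 1, 3, 4, 6, 7]

resampled_idx = [0, 0, 0, 1, 3, 4, 6, 7]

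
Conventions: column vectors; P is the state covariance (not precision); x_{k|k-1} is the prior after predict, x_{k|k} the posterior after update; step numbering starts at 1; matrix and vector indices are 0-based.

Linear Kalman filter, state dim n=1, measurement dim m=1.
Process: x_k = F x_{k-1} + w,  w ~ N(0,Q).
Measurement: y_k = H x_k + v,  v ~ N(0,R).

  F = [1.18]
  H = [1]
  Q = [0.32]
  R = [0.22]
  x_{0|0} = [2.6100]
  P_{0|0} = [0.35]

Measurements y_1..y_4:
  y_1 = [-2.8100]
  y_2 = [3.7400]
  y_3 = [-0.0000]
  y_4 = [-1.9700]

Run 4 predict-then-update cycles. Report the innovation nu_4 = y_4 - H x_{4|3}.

step 1: x^-=[3.0798]  P^-=[0.8073]  S=[1.0273]  K=[0.7859]  nu=[-5.8898]  x^+=[-1.5487]  P^+=[0.1729]
step 2: x^-=[-1.8275]  P^-=[0.5607]  S=[0.7807]  K=[0.7182]  nu=[5.5675]  x^+=[2.1711]  P^+=[0.1580]
step 3: x^-=[2.5620]  P^-=[0.5400]  S=[0.7600]  K=[0.7105]  nu=[-2.5620]  x^+=[0.7416]  P^+=[0.1563]
step 4: x^-=[0.8751]  P^-=[0.5377]  S=[0.7577]  K=[0.7096]  nu=[-2.8451]  x^+=[-1.1439]  P^+=[0.1561]

innov = [-2.8451]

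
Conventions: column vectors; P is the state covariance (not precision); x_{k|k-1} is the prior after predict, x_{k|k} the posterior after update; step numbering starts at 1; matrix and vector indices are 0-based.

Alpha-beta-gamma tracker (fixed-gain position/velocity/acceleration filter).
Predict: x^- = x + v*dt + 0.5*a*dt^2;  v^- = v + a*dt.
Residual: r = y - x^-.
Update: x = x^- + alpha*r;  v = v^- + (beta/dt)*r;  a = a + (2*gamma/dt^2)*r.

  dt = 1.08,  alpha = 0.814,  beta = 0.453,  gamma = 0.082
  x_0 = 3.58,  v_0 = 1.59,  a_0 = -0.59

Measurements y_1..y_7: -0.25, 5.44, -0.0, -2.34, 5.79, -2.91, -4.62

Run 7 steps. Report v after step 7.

step 1: x_pred=4.9531  r=-5.2031  x^+=0.7178  v^+=-1.2296  a^+=-1.3216
step 2: x_pred=-1.3810  r=6.8210  x^+=4.1713  v^+=0.2041  a^+=-0.3625
step 3: x_pred=4.1803  r=-4.1803  x^+=0.7775  v^+=-1.9408  a^+=-0.9503
step 4: x_pred=-1.8728  r=-0.4672  x^+=-2.2531  v^+=-3.1631  a^+=-1.0160
step 5: x_pred=-6.2618  r=12.0518  x^+=3.5484  v^+=0.7947  a^+=0.6785
step 6: x_pred=4.8023  r=-7.7123  x^+=-1.4755  v^+=-1.7074  a^+=-0.4058
step 7: x_pred=-3.5562  r=-1.0638  x^+=-4.4221  v^+=-2.5919  a^+=-0.5554

v_post = -2.5919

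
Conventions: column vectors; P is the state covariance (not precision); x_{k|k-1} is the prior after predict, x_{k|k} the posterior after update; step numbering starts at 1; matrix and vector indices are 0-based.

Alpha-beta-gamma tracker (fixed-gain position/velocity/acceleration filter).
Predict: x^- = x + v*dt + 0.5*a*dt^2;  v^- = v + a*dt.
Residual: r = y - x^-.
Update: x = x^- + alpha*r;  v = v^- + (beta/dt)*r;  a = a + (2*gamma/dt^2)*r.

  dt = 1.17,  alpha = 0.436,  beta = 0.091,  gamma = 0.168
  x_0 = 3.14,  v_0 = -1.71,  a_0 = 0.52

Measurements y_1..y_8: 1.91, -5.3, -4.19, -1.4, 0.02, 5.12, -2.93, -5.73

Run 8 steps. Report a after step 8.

step 1: x_pred=1.4952  r=0.4148  x^+=1.6761  v^+=-1.0693  a^+=0.6218
step 2: x_pred=0.8505  r=-6.1505  x^+=-1.8311  v^+=-0.8202  a^+=-0.8879
step 3: x_pred=-3.3984  r=-0.7916  x^+=-3.7435  v^+=-1.9206  a^+=-1.0821
step 4: x_pred=-6.7313  r=5.3313  x^+=-4.4068  v^+=-2.7720  a^+=0.2264
step 5: x_pred=-7.4951  r=7.5151  x^+=-4.2185  v^+=-1.9226  a^+=2.0710
step 6: x_pred=-5.0504  r=10.1704  x^+=-0.6161  v^+=1.2916  a^+=4.5674
step 7: x_pred=4.0211  r=-6.9511  x^+=0.9904  v^+=6.0948  a^+=2.8612
step 8: x_pred=10.0797  r=-15.8097  x^+=3.1866  v^+=8.2127  a^+=-1.0193

a_post = -1.0193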